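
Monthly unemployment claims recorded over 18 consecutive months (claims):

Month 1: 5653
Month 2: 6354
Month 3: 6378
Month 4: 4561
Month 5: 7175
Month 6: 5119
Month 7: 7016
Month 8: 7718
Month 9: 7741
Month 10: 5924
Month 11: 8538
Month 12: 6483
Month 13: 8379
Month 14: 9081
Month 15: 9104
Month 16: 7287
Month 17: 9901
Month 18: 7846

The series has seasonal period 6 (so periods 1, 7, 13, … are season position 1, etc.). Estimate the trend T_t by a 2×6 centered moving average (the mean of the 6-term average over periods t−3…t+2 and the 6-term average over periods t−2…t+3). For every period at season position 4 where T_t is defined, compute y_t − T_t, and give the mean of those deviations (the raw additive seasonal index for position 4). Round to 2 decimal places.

-1426.08

Season position 4 occurs at t = 4, 10 (where T_t is defined).
t=4: T_4 = 5986.9167; y_4 − T_4 = 4561 − 5986.9167 = -1425.9167
t=10: T_10 = 7350.2500; y_10 − T_10 = 5924 − 7350.2500 = -1426.2500
Mean deviation: (-1425.9167 + -1426.2500) / 2 = -1426.08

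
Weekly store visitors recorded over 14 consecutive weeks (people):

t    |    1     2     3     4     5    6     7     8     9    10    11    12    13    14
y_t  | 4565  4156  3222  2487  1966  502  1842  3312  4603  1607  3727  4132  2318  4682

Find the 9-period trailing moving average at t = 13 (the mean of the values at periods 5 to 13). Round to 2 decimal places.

2667.67

Sum of periods 5–13: 1966 + 502 + 1842 + 3312 + 4603 + 1607 + 3727 + 4132 + 2318 = 24009
Divide by 9: 24009 / 9 = 2667.67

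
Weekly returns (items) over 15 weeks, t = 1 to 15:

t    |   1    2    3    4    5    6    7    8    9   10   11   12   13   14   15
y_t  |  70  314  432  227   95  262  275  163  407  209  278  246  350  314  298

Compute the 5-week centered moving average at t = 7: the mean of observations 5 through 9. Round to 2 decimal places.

240.40

Sum of periods 5–9: 95 + 262 + 275 + 163 + 407 = 1202
Divide by 5: 1202 / 5 = 240.40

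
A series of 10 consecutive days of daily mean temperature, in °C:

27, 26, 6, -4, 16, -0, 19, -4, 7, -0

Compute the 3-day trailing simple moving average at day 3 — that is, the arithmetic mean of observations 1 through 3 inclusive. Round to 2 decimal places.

Sum of periods 1–3: 27 + 26 + 6 = 59
Divide by 3: 59 / 3 = 19.67

19.67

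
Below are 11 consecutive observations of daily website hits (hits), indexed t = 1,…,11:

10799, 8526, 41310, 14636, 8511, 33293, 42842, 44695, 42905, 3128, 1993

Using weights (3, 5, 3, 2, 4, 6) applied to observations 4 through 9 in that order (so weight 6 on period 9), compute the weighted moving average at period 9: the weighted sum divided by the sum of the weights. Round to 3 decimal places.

30792.870

Weighted sum: 3·14636 + 5·8511 + 3·33293 + 2·42842 + 4·44695 + 6·42905 = 43908 + 42555 + 99879 + 85684 + 178780 + 257430 = 708236
Weight total: 3 + 5 + 3 + 2 + 4 + 6 = 23
WMA = 708236 / 23 = 30792.870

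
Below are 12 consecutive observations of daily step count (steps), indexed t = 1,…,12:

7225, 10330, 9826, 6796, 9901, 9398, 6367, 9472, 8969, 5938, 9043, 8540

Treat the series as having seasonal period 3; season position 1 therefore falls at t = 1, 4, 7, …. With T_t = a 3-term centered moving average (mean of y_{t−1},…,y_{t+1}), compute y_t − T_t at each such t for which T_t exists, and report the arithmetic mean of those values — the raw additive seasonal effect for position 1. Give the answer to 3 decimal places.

Season position 1 occurs at t = 4, 7, 10 (where T_t is defined).
t=4: T_4 = 8841.00000; y_4 − T_4 = 6796 − 8841.00000 = -2045.00000
t=7: T_7 = 8412.33333; y_7 − T_7 = 6367 − 8412.33333 = -2045.33333
t=10: T_10 = 7983.33333; y_10 − T_10 = 5938 − 7983.33333 = -2045.33333
Mean deviation: (-2045.00000 + -2045.33333 + -2045.33333) / 3 = -2045.222

-2045.222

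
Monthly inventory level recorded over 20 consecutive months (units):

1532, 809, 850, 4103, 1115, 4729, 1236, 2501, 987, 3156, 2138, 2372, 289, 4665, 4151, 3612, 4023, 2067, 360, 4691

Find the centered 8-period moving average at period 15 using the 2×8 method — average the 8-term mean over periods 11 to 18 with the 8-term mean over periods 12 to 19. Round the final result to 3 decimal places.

Sum over 11–18: 2138 + 2372 + 289 + 4665 + 4151 + 3612 + 4023 + 2067 = 23317
Sum over 12–19: 2372 + 289 + 4665 + 4151 + 3612 + 4023 + 2067 + 360 = 21539
CMA at t=15 = (23317 + 21539) / (2·8) = 44856 / 16 = 2803.500

2803.500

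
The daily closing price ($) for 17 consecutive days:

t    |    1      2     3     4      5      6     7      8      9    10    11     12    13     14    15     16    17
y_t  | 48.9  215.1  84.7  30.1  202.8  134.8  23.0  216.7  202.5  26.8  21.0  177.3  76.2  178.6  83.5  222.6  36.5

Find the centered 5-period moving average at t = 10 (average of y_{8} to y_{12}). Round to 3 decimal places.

128.860

Sum of periods 8–12: 216.7 + 202.5 + 26.8 + 21.0 + 177.3 = 644.3
Divide by 5: 644.3 / 5 = 128.860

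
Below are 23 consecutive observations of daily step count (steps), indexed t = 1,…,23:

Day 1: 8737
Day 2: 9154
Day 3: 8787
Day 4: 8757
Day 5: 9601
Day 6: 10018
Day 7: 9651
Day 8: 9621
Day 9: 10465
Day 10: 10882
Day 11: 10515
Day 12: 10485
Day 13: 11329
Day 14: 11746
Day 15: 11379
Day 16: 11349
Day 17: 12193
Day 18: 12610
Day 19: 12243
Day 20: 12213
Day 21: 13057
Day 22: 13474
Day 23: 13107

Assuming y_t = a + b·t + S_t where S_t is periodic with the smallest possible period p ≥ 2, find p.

First differences y_{t+1} − y_t: 417, -367, -30, 844, 417, -367, -30, 844, 417, -367, …
The difference pattern repeats every 4 terms and not for any smaller step, so p = 4.

4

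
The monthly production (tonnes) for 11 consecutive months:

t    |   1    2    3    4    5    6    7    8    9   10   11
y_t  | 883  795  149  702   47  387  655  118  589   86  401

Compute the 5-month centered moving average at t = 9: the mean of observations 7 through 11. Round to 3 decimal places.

Sum of periods 7–11: 655 + 118 + 589 + 86 + 401 = 1849
Divide by 5: 1849 / 5 = 369.800

369.800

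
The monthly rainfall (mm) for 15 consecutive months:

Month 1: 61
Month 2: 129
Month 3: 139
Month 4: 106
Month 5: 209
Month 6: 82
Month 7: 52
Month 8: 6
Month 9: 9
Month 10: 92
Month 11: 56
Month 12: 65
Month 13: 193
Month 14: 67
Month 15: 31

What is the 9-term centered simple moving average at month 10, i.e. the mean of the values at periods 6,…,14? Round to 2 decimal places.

Sum of periods 6–14: 82 + 52 + 6 + 9 + 92 + 56 + 65 + 193 + 67 = 622
Divide by 9: 622 / 9 = 69.11

69.11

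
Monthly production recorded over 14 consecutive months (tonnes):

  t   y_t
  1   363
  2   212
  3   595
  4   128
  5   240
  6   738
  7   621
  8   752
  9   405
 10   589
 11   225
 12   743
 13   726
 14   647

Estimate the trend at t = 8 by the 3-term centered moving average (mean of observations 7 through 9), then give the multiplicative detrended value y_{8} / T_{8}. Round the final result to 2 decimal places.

1.27

Trend T_8 = (621 + 752 + 405) / 3 = 1778/3 = 592.6667
Ratio to trend: 752 / 592.6667 = 1.27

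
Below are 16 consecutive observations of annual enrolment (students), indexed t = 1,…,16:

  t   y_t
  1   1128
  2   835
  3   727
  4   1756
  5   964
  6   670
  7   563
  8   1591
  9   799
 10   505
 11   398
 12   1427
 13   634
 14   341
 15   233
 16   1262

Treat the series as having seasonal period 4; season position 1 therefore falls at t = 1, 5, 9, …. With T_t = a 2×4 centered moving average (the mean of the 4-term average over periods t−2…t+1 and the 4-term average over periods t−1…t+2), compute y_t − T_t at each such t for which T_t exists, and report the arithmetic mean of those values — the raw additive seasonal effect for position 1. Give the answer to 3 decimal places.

-45.000

Season position 1 occurs at t = 5, 9, 13 (where T_t is defined).
t=5: T_5 = 1008.75000; y_5 − T_5 = 964 − 1008.75000 = -44.75000
t=9: T_9 = 843.87500; y_9 − T_9 = 799 − 843.87500 = -44.87500
t=13: T_13 = 679.37500; y_13 − T_13 = 634 − 679.37500 = -45.37500
Mean deviation: (-44.75000 + -44.87500 + -45.37500) / 3 = -45.000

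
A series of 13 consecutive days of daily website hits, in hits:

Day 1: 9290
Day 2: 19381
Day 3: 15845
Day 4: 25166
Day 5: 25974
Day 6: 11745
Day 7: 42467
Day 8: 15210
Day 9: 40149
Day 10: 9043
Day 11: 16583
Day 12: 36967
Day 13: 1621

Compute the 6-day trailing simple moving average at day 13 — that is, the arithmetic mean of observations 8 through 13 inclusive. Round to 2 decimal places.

19928.83

Sum of periods 8–13: 15210 + 40149 + 9043 + 16583 + 36967 + 1621 = 119573
Divide by 6: 119573 / 6 = 19928.83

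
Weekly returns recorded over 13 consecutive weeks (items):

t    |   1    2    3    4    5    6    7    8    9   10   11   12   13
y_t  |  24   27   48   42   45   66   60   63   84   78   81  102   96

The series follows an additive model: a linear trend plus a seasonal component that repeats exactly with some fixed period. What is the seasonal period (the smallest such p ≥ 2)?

3

First differences y_{t+1} − y_t: 3, 21, -6, 3, 21, -6, 3, 21, …
The difference pattern repeats every 3 terms and not for any smaller step, so p = 3.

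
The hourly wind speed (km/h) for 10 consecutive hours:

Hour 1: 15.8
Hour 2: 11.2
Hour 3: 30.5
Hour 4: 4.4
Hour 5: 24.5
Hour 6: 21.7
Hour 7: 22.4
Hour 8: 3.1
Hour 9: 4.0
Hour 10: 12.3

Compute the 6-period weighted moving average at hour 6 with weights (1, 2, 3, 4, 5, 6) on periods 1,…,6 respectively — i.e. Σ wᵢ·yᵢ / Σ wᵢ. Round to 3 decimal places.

19.048

Weighted sum: 1·15.8 + 2·11.2 + 3·30.5 + 4·4.4 + 5·24.5 + 6·21.7 = 15.8 + 22.4 + 91.5 + 17.6 + 122.5 + 130.2 = 400.0
Weight total: 1 + 2 + 3 + 4 + 5 + 6 = 21
WMA = 400.0 / 21 = 19.048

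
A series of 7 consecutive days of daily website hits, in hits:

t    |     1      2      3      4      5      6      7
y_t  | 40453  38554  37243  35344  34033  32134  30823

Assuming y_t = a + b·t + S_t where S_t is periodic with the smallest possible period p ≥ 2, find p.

First differences y_{t+1} − y_t: -1899, -1311, -1899, -1311, -1899, -1311, …
The difference pattern repeats every 2 terms and not for any smaller step, so p = 2.

2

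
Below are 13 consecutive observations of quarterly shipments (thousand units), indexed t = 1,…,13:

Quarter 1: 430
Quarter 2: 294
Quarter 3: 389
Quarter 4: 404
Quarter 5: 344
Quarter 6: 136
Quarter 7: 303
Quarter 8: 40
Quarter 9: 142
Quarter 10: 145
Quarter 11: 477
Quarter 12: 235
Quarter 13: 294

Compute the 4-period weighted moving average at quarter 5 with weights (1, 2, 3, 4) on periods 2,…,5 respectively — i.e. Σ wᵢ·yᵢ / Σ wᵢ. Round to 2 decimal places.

Weighted sum: 1·294 + 2·389 + 3·404 + 4·344 = 294 + 778 + 1212 + 1376 = 3660
Weight total: 1 + 2 + 3 + 4 = 10
WMA = 3660 / 10 = 366.00

366.00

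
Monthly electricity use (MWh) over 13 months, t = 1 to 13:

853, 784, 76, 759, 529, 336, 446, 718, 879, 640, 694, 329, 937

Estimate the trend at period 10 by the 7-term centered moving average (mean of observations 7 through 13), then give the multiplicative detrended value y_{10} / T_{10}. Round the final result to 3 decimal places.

Trend T_10 = (446 + 718 + 879 + 640 + 694 + 329 + 937) / 7 = 4643/7 = 663.28571
Ratio to trend: 640 / 663.28571 = 0.965

0.965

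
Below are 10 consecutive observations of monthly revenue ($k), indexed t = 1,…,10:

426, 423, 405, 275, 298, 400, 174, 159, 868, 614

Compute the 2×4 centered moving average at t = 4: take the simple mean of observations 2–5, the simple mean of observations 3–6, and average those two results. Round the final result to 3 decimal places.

Sum over 2–5: 423 + 405 + 275 + 298 = 1401
Sum over 3–6: 405 + 275 + 298 + 400 = 1378
CMA at t=4 = (1401 + 1378) / (2·4) = 2779 / 8 = 347.375

347.375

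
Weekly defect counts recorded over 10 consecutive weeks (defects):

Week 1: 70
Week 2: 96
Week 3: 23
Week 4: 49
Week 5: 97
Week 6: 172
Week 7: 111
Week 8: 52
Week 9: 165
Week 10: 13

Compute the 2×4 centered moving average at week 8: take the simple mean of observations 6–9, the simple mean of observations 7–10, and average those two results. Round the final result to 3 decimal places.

105.125

Sum over 6–9: 172 + 111 + 52 + 165 = 500
Sum over 7–10: 111 + 52 + 165 + 13 = 341
CMA at t=8 = (500 + 341) / (2·4) = 841 / 8 = 105.125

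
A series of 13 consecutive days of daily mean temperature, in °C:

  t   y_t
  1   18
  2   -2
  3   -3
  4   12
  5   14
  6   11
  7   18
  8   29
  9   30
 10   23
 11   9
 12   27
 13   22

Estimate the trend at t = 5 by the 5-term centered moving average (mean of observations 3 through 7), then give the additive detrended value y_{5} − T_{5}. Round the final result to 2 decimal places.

3.60

Trend T_5 = ((-3) + 12 + 14 + 11 + 18) / 5 = 52/5 = 10.4000
Detrended value: 14 − 10.4000 = 3.60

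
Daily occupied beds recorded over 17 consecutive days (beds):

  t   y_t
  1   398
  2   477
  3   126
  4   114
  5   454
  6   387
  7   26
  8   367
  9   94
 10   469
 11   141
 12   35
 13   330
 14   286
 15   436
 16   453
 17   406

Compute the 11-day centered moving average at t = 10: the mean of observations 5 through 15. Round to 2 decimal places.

275.00

Sum of periods 5–15: 454 + 387 + 26 + 367 + 94 + 469 + 141 + 35 + 330 + 286 + 436 = 3025
Divide by 11: 3025 / 11 = 275.00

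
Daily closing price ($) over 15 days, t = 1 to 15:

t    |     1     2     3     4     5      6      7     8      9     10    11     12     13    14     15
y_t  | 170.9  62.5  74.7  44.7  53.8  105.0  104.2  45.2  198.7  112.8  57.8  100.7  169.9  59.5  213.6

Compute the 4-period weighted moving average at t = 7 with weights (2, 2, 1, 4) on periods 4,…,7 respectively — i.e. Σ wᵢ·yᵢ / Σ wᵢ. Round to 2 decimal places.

79.87

Weighted sum: 2·44.7 + 2·53.8 + 1·105.0 + 4·104.2 = 89.4 + 107.6 + 105.0 + 416.8 = 718.8
Weight total: 2 + 2 + 1 + 4 = 9
WMA = 718.8 / 9 = 79.87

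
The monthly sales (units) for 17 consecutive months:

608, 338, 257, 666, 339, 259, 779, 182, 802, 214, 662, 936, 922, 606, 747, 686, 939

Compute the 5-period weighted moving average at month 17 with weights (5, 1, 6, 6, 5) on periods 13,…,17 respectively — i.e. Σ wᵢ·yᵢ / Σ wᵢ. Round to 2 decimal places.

Weighted sum: 5·922 + 1·606 + 6·747 + 6·686 + 5·939 = 4610 + 606 + 4482 + 4116 + 4695 = 18509
Weight total: 5 + 1 + 6 + 6 + 5 = 23
WMA = 18509 / 23 = 804.74

804.74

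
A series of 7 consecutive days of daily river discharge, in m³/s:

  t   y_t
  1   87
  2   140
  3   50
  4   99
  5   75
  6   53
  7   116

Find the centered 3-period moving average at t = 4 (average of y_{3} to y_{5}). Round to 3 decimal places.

Sum of periods 3–5: 50 + 99 + 75 = 224
Divide by 3: 224 / 3 = 74.667

74.667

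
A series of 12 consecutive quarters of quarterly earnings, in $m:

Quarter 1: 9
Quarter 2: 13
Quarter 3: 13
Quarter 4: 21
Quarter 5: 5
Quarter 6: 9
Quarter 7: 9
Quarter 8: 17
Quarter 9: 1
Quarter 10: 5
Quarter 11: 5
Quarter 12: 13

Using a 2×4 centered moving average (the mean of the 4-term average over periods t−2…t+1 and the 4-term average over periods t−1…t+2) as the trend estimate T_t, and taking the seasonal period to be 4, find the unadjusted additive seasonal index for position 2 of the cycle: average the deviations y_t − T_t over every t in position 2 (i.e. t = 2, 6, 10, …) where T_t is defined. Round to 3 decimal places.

Season position 2 occurs at t = 6, 10 (where T_t is defined).
t=6: T_6 = 10.50000; y_6 − T_6 = 9 − 10.50000 = -1.50000
t=10: T_10 = 6.50000; y_10 − T_10 = 5 − 6.50000 = -1.50000
Mean deviation: (-1.50000 + -1.50000) / 2 = -1.500

-1.500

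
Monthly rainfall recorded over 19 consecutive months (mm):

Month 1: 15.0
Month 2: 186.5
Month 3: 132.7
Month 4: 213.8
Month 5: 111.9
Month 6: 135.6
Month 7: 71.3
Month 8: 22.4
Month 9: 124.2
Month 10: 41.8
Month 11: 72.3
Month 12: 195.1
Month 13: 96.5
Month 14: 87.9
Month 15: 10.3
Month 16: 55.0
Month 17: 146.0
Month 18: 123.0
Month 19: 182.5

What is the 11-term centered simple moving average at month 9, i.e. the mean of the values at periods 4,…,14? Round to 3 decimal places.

Sum of periods 4–14: 213.8 + 111.9 + 135.6 + 71.3 + 22.4 + 124.2 + 41.8 + 72.3 + 195.1 + 96.5 + 87.9 = 1172.8
Divide by 11: 1172.8 / 11 = 106.618

106.618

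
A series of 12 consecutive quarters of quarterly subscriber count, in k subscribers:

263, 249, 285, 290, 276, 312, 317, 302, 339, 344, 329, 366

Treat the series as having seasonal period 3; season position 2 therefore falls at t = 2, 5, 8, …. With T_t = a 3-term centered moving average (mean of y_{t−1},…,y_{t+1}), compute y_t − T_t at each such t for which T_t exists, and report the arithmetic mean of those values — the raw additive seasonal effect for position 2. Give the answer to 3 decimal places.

-17.000

Season position 2 occurs at t = 2, 5, 8, 11 (where T_t is defined).
t=2: T_2 = 265.66667; y_2 − T_2 = 249 − 265.66667 = -16.66667
t=5: T_5 = 292.66667; y_5 − T_5 = 276 − 292.66667 = -16.66667
t=8: T_8 = 319.33333; y_8 − T_8 = 302 − 319.33333 = -17.33333
t=11: T_11 = 346.33333; y_11 − T_11 = 329 − 346.33333 = -17.33333
Mean deviation: (-16.66667 + -16.66667 + -17.33333 + -17.33333) / 4 = -17.000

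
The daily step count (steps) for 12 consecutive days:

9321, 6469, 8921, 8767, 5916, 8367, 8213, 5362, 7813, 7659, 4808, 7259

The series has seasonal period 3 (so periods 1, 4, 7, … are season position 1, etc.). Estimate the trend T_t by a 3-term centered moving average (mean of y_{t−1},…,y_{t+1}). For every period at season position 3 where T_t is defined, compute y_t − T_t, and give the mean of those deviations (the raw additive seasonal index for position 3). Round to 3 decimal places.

Season position 3 occurs at t = 3, 6, 9 (where T_t is defined).
t=3: T_3 = 8052.33333; y_3 − T_3 = 8921 − 8052.33333 = 868.66667
t=6: T_6 = 7498.66667; y_6 − T_6 = 8367 − 7498.66667 = 868.33333
t=9: T_9 = 6944.66667; y_9 − T_9 = 7813 − 6944.66667 = 868.33333
Mean deviation: (868.66667 + 868.33333 + 868.33333) / 3 = 868.444

868.444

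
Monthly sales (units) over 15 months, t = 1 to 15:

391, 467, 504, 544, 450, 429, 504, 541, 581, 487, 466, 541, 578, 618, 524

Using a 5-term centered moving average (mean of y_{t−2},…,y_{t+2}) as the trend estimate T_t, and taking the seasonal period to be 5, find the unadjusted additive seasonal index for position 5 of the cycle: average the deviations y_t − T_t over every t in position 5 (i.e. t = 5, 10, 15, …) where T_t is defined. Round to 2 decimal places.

Season position 5 occurs at t = 5, 10 (where T_t is defined).
t=5: T_5 = 486.2000; y_5 − T_5 = 450 − 486.2000 = -36.2000
t=10: T_10 = 523.2000; y_10 − T_10 = 487 − 523.2000 = -36.2000
Mean deviation: (-36.2000 + -36.2000) / 2 = -36.20

-36.20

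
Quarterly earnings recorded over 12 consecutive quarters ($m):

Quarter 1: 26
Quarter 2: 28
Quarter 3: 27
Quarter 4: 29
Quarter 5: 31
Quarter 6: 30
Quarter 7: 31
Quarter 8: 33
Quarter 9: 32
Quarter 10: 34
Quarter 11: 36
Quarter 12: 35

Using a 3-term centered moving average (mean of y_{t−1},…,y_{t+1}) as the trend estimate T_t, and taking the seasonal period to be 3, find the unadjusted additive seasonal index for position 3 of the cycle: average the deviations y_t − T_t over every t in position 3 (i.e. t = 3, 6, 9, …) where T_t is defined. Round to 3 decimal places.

-0.889

Season position 3 occurs at t = 3, 6, 9 (where T_t is defined).
t=3: T_3 = 28.00000; y_3 − T_3 = 27 − 28.00000 = -1.00000
t=6: T_6 = 30.66667; y_6 − T_6 = 30 − 30.66667 = -0.66667
t=9: T_9 = 33.00000; y_9 − T_9 = 32 − 33.00000 = -1.00000
Mean deviation: (-1.00000 + -0.66667 + -1.00000) / 3 = -0.889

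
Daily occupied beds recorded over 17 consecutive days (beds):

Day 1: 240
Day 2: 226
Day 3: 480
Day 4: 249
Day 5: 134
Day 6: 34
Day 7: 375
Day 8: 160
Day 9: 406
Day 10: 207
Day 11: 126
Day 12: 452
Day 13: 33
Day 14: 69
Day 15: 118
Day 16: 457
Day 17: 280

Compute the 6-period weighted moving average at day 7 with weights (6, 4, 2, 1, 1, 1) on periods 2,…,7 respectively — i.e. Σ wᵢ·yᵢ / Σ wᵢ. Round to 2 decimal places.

287.80

Weighted sum: 6·226 + 4·480 + 2·249 + 1·134 + 1·34 + 1·375 = 1356 + 1920 + 498 + 134 + 34 + 375 = 4317
Weight total: 6 + 4 + 2 + 1 + 1 + 1 = 15
WMA = 4317 / 15 = 287.80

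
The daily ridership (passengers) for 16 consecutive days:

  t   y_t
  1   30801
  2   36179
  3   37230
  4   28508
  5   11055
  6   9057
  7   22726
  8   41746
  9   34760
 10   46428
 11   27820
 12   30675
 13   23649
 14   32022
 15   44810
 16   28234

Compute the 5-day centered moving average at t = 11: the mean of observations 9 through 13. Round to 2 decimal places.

32666.40

Sum of periods 9–13: 34760 + 46428 + 27820 + 30675 + 23649 = 163332
Divide by 5: 163332 / 5 = 32666.40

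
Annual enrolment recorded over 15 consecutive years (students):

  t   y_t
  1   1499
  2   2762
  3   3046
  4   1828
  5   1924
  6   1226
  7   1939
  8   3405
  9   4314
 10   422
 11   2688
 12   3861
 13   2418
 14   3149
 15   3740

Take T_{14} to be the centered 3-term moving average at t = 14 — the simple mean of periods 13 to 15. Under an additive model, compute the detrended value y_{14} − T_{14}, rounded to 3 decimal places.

Trend T_14 = (2418 + 3149 + 3740) / 3 = 9307/3 = 3102.33333
Detrended value: 3149 − 3102.33333 = 46.667

46.667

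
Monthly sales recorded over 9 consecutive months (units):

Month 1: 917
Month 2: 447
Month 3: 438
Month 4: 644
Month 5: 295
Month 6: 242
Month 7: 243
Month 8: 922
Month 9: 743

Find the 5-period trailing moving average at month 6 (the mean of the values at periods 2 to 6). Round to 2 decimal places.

413.20

Sum of periods 2–6: 447 + 438 + 644 + 295 + 242 = 2066
Divide by 5: 2066 / 5 = 413.20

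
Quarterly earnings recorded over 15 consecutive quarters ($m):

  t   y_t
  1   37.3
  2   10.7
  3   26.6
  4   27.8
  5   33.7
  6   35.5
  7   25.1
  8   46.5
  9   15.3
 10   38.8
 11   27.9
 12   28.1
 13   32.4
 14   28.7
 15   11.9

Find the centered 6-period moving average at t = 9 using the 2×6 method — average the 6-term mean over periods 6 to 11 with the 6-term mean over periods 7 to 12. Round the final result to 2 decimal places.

Sum over 6–11: 35.5 + 25.1 + 46.5 + 15.3 + 38.8 + 27.9 = 189.1
Sum over 7–12: 25.1 + 46.5 + 15.3 + 38.8 + 27.9 + 28.1 = 181.7
CMA at t=9 = (189.1 + 181.7) / (2·6) = 370.8 / 12 = 30.90

30.90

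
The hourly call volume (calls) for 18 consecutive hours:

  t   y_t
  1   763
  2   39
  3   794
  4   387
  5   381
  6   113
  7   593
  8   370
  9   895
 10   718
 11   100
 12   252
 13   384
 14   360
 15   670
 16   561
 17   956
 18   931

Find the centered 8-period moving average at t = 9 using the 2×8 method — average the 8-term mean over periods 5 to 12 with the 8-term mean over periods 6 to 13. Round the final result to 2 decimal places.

427.94

Sum over 5–12: 381 + 113 + 593 + 370 + 895 + 718 + 100 + 252 = 3422
Sum over 6–13: 113 + 593 + 370 + 895 + 718 + 100 + 252 + 384 = 3425
CMA at t=9 = (3422 + 3425) / (2·8) = 6847 / 16 = 427.94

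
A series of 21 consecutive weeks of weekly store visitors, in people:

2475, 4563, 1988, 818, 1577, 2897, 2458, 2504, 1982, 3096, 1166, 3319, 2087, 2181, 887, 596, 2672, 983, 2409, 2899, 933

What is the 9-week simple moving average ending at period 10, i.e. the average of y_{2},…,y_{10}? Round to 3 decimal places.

2431.444

Sum of periods 2–10: 4563 + 1988 + 818 + 1577 + 2897 + 2458 + 2504 + 1982 + 3096 = 21883
Divide by 9: 21883 / 9 = 2431.444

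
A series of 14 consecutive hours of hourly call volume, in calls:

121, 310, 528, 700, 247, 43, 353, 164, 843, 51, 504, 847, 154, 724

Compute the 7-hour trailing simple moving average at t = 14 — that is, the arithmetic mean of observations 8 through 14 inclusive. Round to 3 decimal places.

Sum of periods 8–14: 164 + 843 + 51 + 504 + 847 + 154 + 724 = 3287
Divide by 7: 3287 / 7 = 469.571

469.571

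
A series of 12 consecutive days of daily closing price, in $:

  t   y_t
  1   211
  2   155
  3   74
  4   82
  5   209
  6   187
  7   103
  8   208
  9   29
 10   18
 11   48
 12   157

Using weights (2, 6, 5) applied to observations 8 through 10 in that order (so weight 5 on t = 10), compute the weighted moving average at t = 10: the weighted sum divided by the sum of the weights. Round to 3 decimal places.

52.308

Weighted sum: 2·208 + 6·29 + 5·18 = 416 + 174 + 90 = 680
Weight total: 2 + 6 + 5 = 13
WMA = 680 / 13 = 52.308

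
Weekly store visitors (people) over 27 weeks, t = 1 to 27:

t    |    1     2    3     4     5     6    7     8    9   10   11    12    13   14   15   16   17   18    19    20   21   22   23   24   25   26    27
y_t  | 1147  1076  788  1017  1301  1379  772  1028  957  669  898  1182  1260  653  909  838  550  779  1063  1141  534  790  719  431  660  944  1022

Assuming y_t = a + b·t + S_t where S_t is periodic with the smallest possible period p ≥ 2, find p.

7

First differences y_{t+1} − y_t: -71, -288, 229, 284, 78, -607, 256, -71, -288, 229, 284, 78, -607, 256, -71, -288, …
The difference pattern repeats every 7 terms and not for any smaller step, so p = 7.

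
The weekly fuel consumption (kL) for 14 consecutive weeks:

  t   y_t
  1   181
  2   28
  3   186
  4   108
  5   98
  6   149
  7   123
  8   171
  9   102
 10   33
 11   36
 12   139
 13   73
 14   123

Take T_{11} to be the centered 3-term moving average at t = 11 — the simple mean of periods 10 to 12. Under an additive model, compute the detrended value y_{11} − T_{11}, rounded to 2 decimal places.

Trend T_11 = (33 + 36 + 139) / 3 = 208/3 = 69.3333
Detrended value: 36 − 69.3333 = -33.33

-33.33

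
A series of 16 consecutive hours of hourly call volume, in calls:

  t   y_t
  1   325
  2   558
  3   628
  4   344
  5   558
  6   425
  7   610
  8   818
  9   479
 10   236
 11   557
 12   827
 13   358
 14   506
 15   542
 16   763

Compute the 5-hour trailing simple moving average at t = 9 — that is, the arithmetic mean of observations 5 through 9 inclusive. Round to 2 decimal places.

Sum of periods 5–9: 558 + 425 + 610 + 818 + 479 = 2890
Divide by 5: 2890 / 5 = 578.00

578.00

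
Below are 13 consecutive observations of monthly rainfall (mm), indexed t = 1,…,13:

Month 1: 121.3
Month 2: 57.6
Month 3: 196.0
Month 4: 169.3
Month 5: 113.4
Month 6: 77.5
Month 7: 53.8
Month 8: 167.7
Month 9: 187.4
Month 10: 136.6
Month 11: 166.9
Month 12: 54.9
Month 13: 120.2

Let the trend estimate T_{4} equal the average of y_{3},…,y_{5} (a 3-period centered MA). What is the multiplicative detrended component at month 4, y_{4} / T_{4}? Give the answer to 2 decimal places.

Trend T_4 = (196.0 + 169.3 + 113.4) / 3 = 478.7/3 = 159.5667
Ratio to trend: 169.3 / 159.5667 = 1.06

1.06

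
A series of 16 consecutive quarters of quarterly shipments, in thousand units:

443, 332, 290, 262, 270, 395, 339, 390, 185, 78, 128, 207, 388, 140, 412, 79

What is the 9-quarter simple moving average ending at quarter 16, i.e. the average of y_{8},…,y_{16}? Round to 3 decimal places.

Sum of periods 8–16: 390 + 185 + 78 + 128 + 207 + 388 + 140 + 412 + 79 = 2007
Divide by 9: 2007 / 9 = 223.000

223.000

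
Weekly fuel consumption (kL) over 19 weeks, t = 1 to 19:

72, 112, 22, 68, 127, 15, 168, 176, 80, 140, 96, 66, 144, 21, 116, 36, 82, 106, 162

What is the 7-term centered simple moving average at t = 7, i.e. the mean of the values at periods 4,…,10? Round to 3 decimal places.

Sum of periods 4–10: 68 + 127 + 15 + 168 + 176 + 80 + 140 = 774
Divide by 7: 774 / 7 = 110.571

110.571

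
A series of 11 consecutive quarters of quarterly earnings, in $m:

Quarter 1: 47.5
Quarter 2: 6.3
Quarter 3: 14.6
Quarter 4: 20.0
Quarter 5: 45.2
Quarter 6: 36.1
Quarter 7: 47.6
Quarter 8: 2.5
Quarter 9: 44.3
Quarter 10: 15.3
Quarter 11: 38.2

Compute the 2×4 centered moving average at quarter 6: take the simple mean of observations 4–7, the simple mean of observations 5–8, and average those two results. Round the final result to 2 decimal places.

Sum over 4–7: 20.0 + 45.2 + 36.1 + 47.6 = 148.9
Sum over 5–8: 45.2 + 36.1 + 47.6 + 2.5 = 131.4
CMA at t=6 = (148.9 + 131.4) / (2·4) = 280.3 / 8 = 35.04

35.04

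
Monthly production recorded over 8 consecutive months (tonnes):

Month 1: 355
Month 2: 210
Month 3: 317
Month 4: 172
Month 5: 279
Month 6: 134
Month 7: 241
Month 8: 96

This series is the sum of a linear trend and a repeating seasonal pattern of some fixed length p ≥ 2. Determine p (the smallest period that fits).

2

First differences y_{t+1} − y_t: -145, 107, -145, 107, -145, 107, …
The difference pattern repeats every 2 terms and not for any smaller step, so p = 2.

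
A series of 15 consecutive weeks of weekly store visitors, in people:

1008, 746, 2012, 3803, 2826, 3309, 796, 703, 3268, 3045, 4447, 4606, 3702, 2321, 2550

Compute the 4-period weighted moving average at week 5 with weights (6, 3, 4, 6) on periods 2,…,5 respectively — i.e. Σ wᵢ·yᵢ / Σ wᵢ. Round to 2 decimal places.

2246.32

Weighted sum: 6·746 + 3·2012 + 4·3803 + 6·2826 = 4476 + 6036 + 15212 + 16956 = 42680
Weight total: 6 + 3 + 4 + 6 = 19
WMA = 42680 / 19 = 2246.32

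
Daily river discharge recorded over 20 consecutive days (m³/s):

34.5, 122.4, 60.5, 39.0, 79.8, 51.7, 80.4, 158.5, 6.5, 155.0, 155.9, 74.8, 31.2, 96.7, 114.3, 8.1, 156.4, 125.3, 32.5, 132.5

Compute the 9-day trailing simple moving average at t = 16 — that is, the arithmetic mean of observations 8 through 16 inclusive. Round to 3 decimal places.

Sum of periods 8–16: 158.5 + 6.5 + 155.0 + 155.9 + 74.8 + 31.2 + 96.7 + 114.3 + 8.1 = 801.0
Divide by 9: 801.0 / 9 = 89.000

89.000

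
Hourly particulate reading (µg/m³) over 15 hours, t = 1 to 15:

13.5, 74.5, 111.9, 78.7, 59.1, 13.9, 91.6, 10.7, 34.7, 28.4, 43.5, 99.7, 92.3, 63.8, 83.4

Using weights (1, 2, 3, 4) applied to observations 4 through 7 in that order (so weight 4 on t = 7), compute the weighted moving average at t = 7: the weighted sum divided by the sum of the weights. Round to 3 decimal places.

60.500

Weighted sum: 1·78.7 + 2·59.1 + 3·13.9 + 4·91.6 = 78.7 + 118.2 + 41.7 + 366.4 = 605.0
Weight total: 1 + 2 + 3 + 4 = 10
WMA = 605.0 / 10 = 60.500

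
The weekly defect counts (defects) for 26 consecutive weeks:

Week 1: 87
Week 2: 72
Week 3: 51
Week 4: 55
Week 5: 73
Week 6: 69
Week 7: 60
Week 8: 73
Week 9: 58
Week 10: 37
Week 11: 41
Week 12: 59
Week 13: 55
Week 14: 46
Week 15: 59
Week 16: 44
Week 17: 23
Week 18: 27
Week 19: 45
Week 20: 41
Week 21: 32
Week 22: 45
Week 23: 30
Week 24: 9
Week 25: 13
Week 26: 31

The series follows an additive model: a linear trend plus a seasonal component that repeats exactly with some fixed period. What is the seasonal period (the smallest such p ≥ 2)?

First differences y_{t+1} − y_t: -15, -21, 4, 18, -4, -9, 13, -15, -21, 4, 18, -4, -9, 13, -15, -21, …
The difference pattern repeats every 7 terms and not for any smaller step, so p = 7.

7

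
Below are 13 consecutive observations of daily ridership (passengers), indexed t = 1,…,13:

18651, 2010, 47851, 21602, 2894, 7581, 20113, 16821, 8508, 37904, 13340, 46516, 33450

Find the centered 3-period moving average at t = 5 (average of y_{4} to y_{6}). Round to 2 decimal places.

Sum of periods 4–6: 21602 + 2894 + 7581 = 32077
Divide by 3: 32077 / 3 = 10692.33

10692.33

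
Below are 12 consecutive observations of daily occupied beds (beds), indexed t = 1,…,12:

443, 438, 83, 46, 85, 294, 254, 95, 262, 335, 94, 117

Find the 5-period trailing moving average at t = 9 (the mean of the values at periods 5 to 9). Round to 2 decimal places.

198.00

Sum of periods 5–9: 85 + 294 + 254 + 95 + 262 = 990
Divide by 5: 990 / 5 = 198.00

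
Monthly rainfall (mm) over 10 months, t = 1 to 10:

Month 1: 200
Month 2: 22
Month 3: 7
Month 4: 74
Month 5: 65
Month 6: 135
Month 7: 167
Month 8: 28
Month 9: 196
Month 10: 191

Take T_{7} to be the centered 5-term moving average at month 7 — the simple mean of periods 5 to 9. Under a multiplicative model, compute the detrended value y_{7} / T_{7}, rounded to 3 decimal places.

1.413

Trend T_7 = (65 + 135 + 167 + 28 + 196) / 5 = 591/5 = 118.20000
Ratio to trend: 167 / 118.20000 = 1.413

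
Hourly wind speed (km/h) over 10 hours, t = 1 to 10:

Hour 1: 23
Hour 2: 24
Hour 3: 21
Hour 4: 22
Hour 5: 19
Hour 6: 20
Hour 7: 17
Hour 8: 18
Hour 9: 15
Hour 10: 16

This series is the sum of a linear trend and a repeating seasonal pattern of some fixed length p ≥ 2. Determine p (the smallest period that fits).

2

First differences y_{t+1} − y_t: 1, -3, 1, -3, 1, -3, …
The difference pattern repeats every 2 terms and not for any smaller step, so p = 2.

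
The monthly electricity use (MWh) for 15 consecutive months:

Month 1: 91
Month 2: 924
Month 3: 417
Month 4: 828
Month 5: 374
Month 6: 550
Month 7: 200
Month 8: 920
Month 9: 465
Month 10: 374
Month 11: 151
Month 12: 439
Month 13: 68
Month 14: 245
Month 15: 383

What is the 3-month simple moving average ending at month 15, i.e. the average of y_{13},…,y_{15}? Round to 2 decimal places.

232.00

Sum of periods 13–15: 68 + 245 + 383 = 696
Divide by 3: 696 / 3 = 232.00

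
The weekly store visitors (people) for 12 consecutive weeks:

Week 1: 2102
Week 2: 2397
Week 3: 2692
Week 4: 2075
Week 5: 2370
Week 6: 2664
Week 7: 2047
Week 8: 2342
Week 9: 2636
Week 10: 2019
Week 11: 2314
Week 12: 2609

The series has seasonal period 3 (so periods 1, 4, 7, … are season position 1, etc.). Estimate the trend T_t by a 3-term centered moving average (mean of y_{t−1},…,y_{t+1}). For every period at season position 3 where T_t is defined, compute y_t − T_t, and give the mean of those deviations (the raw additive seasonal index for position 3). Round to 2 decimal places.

Season position 3 occurs at t = 3, 6, 9 (where T_t is defined).
t=3: T_3 = 2388.0000; y_3 − T_3 = 2692 − 2388.0000 = 304.0000
t=6: T_6 = 2360.3333; y_6 − T_6 = 2664 − 2360.3333 = 303.6667
t=9: T_9 = 2332.3333; y_9 − T_9 = 2636 − 2332.3333 = 303.6667
Mean deviation: (304.0000 + 303.6667 + 303.6667) / 3 = 303.78

303.78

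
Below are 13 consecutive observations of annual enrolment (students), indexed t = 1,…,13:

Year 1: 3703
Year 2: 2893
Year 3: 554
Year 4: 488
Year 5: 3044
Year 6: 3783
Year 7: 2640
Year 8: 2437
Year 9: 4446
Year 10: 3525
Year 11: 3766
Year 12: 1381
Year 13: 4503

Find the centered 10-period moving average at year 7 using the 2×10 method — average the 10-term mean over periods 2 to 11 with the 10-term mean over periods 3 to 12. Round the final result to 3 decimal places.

2682.000

Sum over 2–11: 2893 + 554 + 488 + 3044 + 3783 + 2640 + 2437 + 4446 + 3525 + 3766 = 27576
Sum over 3–12: 554 + 488 + 3044 + 3783 + 2640 + 2437 + 4446 + 3525 + 3766 + 1381 = 26064
CMA at t=7 = (27576 + 26064) / (2·10) = 53640 / 20 = 2682.000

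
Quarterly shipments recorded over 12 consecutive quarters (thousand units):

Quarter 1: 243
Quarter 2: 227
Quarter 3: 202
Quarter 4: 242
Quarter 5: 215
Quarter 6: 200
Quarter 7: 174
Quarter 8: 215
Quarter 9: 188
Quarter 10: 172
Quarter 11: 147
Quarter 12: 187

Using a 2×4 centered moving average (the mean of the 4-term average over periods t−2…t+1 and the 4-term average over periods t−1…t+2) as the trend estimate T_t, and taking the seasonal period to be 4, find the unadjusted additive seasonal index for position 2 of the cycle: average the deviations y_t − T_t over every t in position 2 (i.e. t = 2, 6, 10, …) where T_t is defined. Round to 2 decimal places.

Season position 2 occurs at t = 6, 10 (where T_t is defined).
t=6: T_6 = 204.3750; y_6 − T_6 = 200 − 204.3750 = -4.3750
t=10: T_10 = 177.0000; y_10 − T_10 = 172 − 177.0000 = -5.0000
Mean deviation: (-4.3750 + -5.0000) / 2 = -4.69

-4.69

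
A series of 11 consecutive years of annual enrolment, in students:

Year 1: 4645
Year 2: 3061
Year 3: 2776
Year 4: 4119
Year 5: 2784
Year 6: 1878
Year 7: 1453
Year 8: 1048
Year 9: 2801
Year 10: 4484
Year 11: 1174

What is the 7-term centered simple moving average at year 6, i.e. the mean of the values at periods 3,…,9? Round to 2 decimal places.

2408.43

Sum of periods 3–9: 2776 + 4119 + 2784 + 1878 + 1453 + 1048 + 2801 = 16859
Divide by 7: 16859 / 7 = 2408.43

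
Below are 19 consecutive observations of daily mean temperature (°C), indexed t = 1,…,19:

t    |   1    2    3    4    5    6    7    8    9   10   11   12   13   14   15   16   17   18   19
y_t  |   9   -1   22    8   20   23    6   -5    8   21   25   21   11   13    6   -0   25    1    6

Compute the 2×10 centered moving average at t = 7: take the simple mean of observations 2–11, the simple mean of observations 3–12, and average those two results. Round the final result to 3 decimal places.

13.800

Sum over 2–11: (-1) + 22 + 8 + 20 + 23 + 6 + (-5) + 8 + 21 + 25 = 127
Sum over 3–12: 22 + 8 + 20 + 23 + 6 + (-5) + 8 + 21 + 25 + 21 = 149
CMA at t=7 = (127 + 149) / (2·10) = 276 / 20 = 13.800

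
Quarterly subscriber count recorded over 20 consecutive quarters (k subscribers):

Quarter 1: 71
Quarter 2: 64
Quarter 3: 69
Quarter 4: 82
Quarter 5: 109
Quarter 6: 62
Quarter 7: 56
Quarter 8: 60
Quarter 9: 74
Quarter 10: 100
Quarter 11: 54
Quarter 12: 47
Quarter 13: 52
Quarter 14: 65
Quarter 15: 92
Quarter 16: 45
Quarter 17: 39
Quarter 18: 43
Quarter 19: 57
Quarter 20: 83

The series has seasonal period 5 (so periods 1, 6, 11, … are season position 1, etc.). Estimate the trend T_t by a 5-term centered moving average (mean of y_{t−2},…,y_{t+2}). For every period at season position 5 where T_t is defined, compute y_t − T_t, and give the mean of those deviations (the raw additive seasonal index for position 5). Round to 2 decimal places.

33.27

Season position 5 occurs at t = 5, 10, 15 (where T_t is defined).
t=5: T_5 = 75.6000; y_5 − T_5 = 109 − 75.6000 = 33.4000
t=10: T_10 = 67.0000; y_10 − T_10 = 100 − 67.0000 = 33.0000
t=15: T_15 = 58.6000; y_15 − T_15 = 92 − 58.6000 = 33.4000
Mean deviation: (33.4000 + 33.0000 + 33.4000) / 3 = 33.27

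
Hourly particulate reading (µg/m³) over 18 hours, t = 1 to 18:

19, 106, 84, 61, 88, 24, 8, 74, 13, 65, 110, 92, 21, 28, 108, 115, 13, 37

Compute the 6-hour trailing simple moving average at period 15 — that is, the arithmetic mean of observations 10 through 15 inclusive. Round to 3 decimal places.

Sum of periods 10–15: 65 + 110 + 92 + 21 + 28 + 108 = 424
Divide by 6: 424 / 6 = 70.667

70.667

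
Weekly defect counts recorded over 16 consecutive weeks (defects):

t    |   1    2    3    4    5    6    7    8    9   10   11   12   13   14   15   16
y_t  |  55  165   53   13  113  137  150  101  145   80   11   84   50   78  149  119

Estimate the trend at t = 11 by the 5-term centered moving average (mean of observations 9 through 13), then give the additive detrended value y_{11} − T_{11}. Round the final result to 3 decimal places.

Trend T_11 = (145 + 80 + 11 + 84 + 50) / 5 = 370/5 = 74.00000
Detrended value: 11 − 74.00000 = -63.000

-63.000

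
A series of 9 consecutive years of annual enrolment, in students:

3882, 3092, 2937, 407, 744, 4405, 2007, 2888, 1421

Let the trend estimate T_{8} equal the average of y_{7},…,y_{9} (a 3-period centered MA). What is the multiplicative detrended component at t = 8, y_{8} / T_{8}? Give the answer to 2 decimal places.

1.37

Trend T_8 = (2007 + 2888 + 1421) / 3 = 6316/3 = 2105.3333
Ratio to trend: 2888 / 2105.3333 = 1.37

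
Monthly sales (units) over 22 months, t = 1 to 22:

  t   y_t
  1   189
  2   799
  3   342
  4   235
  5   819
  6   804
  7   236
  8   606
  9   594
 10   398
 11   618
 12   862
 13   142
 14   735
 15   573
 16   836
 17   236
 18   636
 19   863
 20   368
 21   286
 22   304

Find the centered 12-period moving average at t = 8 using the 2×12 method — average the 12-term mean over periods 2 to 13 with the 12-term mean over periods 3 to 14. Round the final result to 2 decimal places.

Sum over 2–13: 799 + 342 + 235 + 819 + 804 + 236 + 606 + 594 + 398 + 618 + 862 + 142 = 6455
Sum over 3–14: 342 + 235 + 819 + 804 + 236 + 606 + 594 + 398 + 618 + 862 + 142 + 735 = 6391
CMA at t=8 = (6455 + 6391) / (2·12) = 12846 / 24 = 535.25

535.25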